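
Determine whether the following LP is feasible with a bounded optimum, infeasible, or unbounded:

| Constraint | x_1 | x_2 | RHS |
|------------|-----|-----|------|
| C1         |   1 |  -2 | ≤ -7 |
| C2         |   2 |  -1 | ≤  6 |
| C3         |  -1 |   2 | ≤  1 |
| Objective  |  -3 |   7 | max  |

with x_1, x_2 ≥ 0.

Infeasible (no feasible solution exists)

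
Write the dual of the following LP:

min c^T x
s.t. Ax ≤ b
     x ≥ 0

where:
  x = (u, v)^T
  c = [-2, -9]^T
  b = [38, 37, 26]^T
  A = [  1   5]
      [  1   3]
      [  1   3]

Primal min cᵀx s.t. Ax ≤ b, x ≥ 0  →  Dual max −bᵀy s.t. Aᵀy ≥ −c, y ≥ 0.

Maximize: z = -38y1 - 37y2 - 26y3

Subject to:
  y1 + y2 + y3 ≥ 2
  5y1 + 3y2 + 3y3 ≥ 9
  y1, y2, y3 ≥ 0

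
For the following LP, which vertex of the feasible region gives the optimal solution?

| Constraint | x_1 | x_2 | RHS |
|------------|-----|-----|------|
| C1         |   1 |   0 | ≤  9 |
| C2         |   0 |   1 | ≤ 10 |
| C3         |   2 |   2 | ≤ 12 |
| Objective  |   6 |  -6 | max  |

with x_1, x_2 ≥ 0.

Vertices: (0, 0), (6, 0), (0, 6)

Evaluate the objective at each vertex of the feasible region:
  z(0, 0) = 0
  z(6, 0) = 36  ←
  z(0, 6) = -36
The maximum is at x_1 = 6, x_2 = 0.

(6, 0)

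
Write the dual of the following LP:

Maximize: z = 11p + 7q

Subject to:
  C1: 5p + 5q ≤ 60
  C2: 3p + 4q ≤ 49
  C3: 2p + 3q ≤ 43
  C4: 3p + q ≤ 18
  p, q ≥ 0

Primal max cᵀx s.t. Ax ≤ b, x ≥ 0  →  Dual min bᵀy s.t. Aᵀy ≥ c, y ≥ 0.

Minimize: z = 60y1 + 49y2 + 43y3 + 18y4

Subject to:
  5y1 + 3y2 + 2y3 + 3y4 ≥ 11
  5y1 + 4y2 + 3y3 + y4 ≥ 7
  y1, y2, y3, y4 ≥ 0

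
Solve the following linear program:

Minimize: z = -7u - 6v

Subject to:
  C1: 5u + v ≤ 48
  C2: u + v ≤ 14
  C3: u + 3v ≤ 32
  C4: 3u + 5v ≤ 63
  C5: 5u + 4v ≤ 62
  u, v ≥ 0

Evaluate the objective at each vertex of the feasible region:
  z(0, 0) = 0
  z(9.6, 0) = -67.2
  z(8.667, 4.667) = -88.67
  z(6, 8) = -90  ←
  z(5, 9) = -89
  z(0, 10.67) = -64
The minimum is at u = 6, v = 8.

u = 6, v = 8, z = -90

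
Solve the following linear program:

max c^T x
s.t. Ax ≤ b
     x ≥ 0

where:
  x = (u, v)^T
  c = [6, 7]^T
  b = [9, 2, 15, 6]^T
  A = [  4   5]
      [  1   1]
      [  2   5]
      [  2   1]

Evaluate the objective at each vertex of the feasible region:
  z(0, 0) = 0
  z(2, 0) = 12
  z(1, 1) = 13  ←
  z(0, 1.8) = 12.6
The maximum is at u = 1, v = 1.

u = 1, v = 1, z = 13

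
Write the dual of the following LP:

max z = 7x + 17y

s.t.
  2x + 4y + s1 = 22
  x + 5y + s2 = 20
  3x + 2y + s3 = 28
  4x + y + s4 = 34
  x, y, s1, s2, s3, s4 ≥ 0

Primal max cᵀx s.t. Ax ≤ b, x ≥ 0  →  Dual min bᵀy s.t. Aᵀy ≥ c, y ≥ 0.

Minimize: z = 22y1 + 20y2 + 28y3 + 34y4

Subject to:
  2y1 + y2 + 3y3 + 4y4 ≥ 7
  4y1 + 5y2 + 2y3 + y4 ≥ 17
  y1, y2, y3, y4 ≥ 0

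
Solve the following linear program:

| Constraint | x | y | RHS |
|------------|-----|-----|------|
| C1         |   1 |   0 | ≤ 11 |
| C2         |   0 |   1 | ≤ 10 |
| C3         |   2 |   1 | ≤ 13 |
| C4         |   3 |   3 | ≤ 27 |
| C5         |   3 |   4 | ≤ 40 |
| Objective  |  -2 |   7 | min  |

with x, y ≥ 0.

Evaluate the objective at each vertex of the feasible region:
  z(0, 0) = 0
  z(6.5, 0) = -13  ←
  z(4, 5) = 27
  z(0, 9) = 63
The minimum is at x = 6.5, y = 0.

x = 6.5, y = 0, z = -13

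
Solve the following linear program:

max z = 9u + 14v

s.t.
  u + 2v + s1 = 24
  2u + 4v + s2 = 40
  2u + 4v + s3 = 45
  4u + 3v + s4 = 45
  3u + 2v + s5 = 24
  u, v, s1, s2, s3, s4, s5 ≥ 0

Evaluate the objective at each vertex of the feasible region:
  z(0, 0) = 0
  z(8, 0) = 72
  z(2, 9) = 144  ←
  z(0, 10) = 140
The maximum is at u = 2, v = 9.

u = 2, v = 9, z = 144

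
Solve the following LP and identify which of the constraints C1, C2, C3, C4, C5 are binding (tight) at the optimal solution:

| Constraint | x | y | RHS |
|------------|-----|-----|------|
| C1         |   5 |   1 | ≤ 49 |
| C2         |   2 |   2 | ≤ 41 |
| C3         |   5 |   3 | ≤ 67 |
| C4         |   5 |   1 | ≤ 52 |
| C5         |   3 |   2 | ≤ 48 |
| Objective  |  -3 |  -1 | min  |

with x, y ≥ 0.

At x = 8, y = 9, compute slack b - a·x for each constraint:
  C1: 49 − 49 = 0  (binding)
  C2: 41 − 34 = 7  (slack)
  C3: 67 − 67 = 0  (binding)
  C4: 52 − 49 = 3  (slack)
  C5: 48 − 42 = 6  (slack)

Optimal: x = 8, y = 9
Binding: C1, C3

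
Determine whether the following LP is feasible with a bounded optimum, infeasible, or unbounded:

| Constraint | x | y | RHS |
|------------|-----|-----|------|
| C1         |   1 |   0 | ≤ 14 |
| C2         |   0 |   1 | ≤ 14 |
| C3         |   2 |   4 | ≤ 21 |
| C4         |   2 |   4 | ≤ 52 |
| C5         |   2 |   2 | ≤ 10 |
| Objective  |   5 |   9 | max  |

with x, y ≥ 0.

Feasible with a bounded optimal solution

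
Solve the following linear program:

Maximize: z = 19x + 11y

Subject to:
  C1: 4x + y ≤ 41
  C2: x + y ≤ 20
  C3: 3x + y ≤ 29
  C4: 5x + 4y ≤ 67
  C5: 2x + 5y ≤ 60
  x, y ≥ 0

Evaluate the objective at each vertex of the feasible region:
  z(0, 0) = 0
  z(9.667, 0) = 183.7
  z(7, 8) = 221  ←
  z(5.588, 9.765) = 213.6
  z(0, 12) = 132
The maximum is at x = 7, y = 8.

x = 7, y = 8, z = 221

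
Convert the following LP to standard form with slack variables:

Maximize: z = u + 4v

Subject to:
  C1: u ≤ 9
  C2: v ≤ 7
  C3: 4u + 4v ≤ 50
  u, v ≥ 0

max z = u + 4v

s.t.
  u + s1 = 9
  v + s2 = 7
  4u + 4v + s3 = 50
  u, v, s1, s2, s3 ≥ 0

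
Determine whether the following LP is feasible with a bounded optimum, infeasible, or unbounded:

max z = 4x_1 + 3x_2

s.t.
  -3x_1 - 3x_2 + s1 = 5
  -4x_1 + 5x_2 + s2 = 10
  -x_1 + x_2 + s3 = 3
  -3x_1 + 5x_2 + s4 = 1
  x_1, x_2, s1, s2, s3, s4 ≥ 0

Unbounded (objective can increase without bound)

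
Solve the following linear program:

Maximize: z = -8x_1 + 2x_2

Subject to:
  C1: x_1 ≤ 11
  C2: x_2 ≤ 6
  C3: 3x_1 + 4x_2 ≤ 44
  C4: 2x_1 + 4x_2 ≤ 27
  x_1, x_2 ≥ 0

Evaluate the objective at each vertex of the feasible region:
  z(0, 0) = 0
  z(11, 0) = -88
  z(11, 1.25) = -85.5
  z(1.5, 6) = 0
  z(0, 6) = 12  ←
The maximum is at x_1 = 0, x_2 = 6.

x_1 = 0, x_2 = 6, z = 12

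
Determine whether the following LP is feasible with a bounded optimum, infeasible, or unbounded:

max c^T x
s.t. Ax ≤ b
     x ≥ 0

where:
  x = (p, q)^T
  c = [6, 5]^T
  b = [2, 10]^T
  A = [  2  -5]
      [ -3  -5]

Unbounded (objective can increase without bound)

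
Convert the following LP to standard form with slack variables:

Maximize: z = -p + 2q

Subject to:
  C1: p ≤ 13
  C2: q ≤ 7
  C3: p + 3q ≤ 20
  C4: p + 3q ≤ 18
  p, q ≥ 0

max z = -p + 2q

s.t.
  p + s1 = 13
  q + s2 = 7
  p + 3q + s3 = 20
  p + 3q + s4 = 18
  p, q, s1, s2, s3, s4 ≥ 0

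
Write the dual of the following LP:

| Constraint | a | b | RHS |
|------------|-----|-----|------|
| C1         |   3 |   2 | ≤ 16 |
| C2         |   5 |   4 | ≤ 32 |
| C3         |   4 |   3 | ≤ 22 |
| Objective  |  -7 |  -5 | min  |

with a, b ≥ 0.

Primal min cᵀx s.t. Ax ≤ b, x ≥ 0  →  Dual max −bᵀy s.t. Aᵀy ≥ −c, y ≥ 0.

Maximize: z = -16y1 - 32y2 - 22y3

Subject to:
  3y1 + 5y2 + 4y3 ≥ 7
  2y1 + 4y2 + 3y3 ≥ 5
  y1, y2, y3 ≥ 0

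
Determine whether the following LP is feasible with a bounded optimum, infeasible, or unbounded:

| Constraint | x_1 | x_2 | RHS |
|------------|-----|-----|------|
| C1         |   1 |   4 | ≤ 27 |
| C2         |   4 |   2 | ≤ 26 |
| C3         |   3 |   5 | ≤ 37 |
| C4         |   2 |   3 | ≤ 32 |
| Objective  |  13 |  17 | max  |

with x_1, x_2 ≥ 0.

Feasible with a bounded optimal solution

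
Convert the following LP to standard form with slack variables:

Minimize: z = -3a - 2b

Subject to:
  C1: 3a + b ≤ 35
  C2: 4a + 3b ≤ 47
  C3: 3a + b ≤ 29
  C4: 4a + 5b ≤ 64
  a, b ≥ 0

min z = -3a - 2b

s.t.
  3a + b + s1 = 35
  4a + 3b + s2 = 47
  3a + b + s3 = 29
  4a + 5b + s4 = 64
  a, b, s1, s2, s3, s4 ≥ 0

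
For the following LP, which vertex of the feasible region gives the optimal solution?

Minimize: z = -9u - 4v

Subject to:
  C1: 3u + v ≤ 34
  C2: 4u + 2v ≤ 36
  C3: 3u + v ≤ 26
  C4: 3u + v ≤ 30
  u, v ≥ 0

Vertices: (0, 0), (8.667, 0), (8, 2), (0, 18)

Evaluate the objective at each vertex of the feasible region:
  z(0, 0) = 0
  z(8.667, 0) = -78
  z(8, 2) = -80  ←
  z(0, 18) = -72
The minimum is at u = 8, v = 2.

(8, 2)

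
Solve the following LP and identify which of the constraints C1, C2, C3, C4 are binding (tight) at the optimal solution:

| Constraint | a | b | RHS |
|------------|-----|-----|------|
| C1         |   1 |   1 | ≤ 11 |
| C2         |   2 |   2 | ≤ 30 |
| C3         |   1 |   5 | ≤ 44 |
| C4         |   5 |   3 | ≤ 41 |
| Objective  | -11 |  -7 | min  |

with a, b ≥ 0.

At a = 4, b = 7, compute slack b - a·x for each constraint:
  C1: 11 − 11 = 0  (binding)
  C2: 30 − 22 = 8  (slack)
  C3: 44 − 39 = 5  (slack)
  C4: 41 − 41 = 0  (binding)

Optimal: a = 4, b = 7
Binding: C1, C4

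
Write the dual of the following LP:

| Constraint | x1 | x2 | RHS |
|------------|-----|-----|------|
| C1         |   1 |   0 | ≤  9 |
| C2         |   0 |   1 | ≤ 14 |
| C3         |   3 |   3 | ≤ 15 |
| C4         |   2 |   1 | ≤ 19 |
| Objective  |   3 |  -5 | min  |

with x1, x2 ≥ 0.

Primal min cᵀx s.t. Ax ≤ b, x ≥ 0  →  Dual max −bᵀy s.t. Aᵀy ≥ −c, y ≥ 0.

Maximize: z = -9y1 - 14y2 - 15y3 - 19y4

Subject to:
  y1 + 3y3 + 2y4 ≥ -3
  y2 + 3y3 + y4 ≥ 5
  y1, y2, y3, y4 ≥ 0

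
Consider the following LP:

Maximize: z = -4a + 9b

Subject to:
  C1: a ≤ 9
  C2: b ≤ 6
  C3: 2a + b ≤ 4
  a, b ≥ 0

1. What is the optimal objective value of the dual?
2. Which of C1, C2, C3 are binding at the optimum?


1. 36
2. C3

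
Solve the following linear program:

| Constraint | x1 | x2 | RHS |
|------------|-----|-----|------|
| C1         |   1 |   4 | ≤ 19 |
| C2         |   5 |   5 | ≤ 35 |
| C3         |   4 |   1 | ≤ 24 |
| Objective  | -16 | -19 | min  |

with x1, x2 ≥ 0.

Evaluate the objective at each vertex of the feasible region:
  z(0, 0) = 0
  z(6, 0) = -96
  z(5.667, 1.333) = -116
  z(3, 4) = -124  ←
  z(0, 4.75) = -90.25
The minimum is at x1 = 3, x2 = 4.

x1 = 3, x2 = 4, z = -124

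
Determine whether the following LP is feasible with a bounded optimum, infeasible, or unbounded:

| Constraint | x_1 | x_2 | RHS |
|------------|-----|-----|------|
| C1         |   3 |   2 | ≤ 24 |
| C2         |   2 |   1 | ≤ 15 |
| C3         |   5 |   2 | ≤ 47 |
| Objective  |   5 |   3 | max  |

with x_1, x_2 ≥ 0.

Feasible with a bounded optimal solution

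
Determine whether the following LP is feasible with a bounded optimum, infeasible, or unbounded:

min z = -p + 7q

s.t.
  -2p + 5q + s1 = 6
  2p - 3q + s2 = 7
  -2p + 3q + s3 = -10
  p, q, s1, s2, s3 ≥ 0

Infeasible (no feasible solution exists)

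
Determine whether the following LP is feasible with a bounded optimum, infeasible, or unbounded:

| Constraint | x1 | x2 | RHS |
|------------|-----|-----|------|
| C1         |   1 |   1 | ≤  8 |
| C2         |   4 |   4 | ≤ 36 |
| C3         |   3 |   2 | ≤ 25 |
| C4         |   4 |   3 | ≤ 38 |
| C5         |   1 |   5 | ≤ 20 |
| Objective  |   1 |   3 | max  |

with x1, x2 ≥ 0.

Feasible with a bounded optimal solution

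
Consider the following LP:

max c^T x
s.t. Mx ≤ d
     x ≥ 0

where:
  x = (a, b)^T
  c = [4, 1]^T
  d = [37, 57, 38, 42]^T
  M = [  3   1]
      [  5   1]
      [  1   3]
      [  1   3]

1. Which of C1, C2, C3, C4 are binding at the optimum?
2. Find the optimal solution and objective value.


1. C1, C2
2. a = 10, b = 7, z = 47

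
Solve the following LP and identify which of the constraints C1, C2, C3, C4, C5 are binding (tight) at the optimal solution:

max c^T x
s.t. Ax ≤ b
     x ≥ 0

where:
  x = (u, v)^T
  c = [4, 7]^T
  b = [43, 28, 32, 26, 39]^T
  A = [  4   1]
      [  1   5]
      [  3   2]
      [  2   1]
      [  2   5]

At u = 8, v = 4, compute slack b - a·x for each constraint:
  C1: 43 − 36 = 7  (slack)
  C2: 28 − 28 = 0  (binding)
  C3: 32 − 32 = 0  (binding)
  C4: 26 − 20 = 6  (slack)
  C5: 39 − 36 = 3  (slack)

Optimal: u = 8, v = 4
Binding: C2, C3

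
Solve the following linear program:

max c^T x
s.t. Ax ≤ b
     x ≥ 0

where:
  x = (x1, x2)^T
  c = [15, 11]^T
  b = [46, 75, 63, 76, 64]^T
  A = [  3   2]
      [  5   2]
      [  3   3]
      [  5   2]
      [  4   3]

Evaluate the objective at each vertex of the feasible region:
  z(0, 0) = 0
  z(15, 0) = 225
  z(14.5, 1.25) = 231.2
  z(10, 8) = 238  ←
  z(1, 20) = 235
  z(0, 21) = 231
The maximum is at x1 = 10, x2 = 8.

x1 = 10, x2 = 8, z = 238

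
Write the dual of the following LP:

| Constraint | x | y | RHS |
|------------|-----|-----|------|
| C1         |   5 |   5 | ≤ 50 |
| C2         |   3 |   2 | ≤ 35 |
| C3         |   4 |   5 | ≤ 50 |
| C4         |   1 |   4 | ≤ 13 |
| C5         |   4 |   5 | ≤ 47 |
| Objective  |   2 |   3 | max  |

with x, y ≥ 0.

Primal max cᵀx s.t. Ax ≤ b, x ≥ 0  →  Dual min bᵀy s.t. Aᵀy ≥ c, y ≥ 0.

Minimize: z = 50y1 + 35y2 + 50y3 + 13y4 + 47y5

Subject to:
  5y1 + 3y2 + 4y3 + y4 + 4y5 ≥ 2
  5y1 + 2y2 + 5y3 + 4y4 + 5y5 ≥ 3
  y1, y2, y3, y4, y5 ≥ 0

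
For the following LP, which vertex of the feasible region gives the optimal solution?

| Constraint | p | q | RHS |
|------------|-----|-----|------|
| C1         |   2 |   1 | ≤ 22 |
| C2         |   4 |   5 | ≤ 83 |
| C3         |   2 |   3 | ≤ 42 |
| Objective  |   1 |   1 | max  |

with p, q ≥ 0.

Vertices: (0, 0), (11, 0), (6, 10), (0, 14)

Evaluate the objective at each vertex of the feasible region:
  z(0, 0) = 0
  z(11, 0) = 11
  z(6, 10) = 16  ←
  z(0, 14) = 14
The maximum is at p = 6, q = 10.

(6, 10)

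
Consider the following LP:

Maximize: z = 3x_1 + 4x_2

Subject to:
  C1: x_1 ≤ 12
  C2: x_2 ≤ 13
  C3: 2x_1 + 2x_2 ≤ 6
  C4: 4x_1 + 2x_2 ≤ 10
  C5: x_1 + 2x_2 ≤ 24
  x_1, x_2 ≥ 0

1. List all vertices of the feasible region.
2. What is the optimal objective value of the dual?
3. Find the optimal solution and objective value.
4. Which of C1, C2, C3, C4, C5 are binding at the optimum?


1. (0, 0), (2.5, 0), (2, 1), (0, 3)
2. 12
3. x_1 = 0, x_2 = 3, z = 12
4. C3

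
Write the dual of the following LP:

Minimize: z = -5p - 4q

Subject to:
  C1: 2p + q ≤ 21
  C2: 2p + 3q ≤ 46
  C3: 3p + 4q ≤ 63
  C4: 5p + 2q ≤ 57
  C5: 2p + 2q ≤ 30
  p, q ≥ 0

Primal min cᵀx s.t. Ax ≤ b, x ≥ 0  →  Dual max −bᵀy s.t. Aᵀy ≥ −c, y ≥ 0.

Maximize: z = -21y1 - 46y2 - 63y3 - 57y4 - 30y5

Subject to:
  2y1 + 2y2 + 3y3 + 5y4 + 2y5 ≥ 5
  y1 + 3y2 + 4y3 + 2y4 + 2y5 ≥ 4
  y1, y2, y3, y4, y5 ≥ 0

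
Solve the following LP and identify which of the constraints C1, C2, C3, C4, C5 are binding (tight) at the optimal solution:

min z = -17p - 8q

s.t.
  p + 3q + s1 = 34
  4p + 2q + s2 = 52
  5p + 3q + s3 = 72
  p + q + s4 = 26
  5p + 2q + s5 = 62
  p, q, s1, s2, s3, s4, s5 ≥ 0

At p = 10, q = 6, compute slack b - a·x for each constraint:
  C1: 34 − 28 = 6  (slack)
  C2: 52 − 52 = 0  (binding)
  C3: 72 − 68 = 4  (slack)
  C4: 26 − 16 = 10  (slack)
  C5: 62 − 62 = 0  (binding)

Optimal: p = 10, q = 6
Binding: C2, C5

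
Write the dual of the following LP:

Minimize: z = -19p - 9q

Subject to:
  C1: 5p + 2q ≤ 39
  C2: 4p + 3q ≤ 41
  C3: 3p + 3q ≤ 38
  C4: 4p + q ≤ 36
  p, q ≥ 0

Primal min cᵀx s.t. Ax ≤ b, x ≥ 0  →  Dual max −bᵀy s.t. Aᵀy ≥ −c, y ≥ 0.

Maximize: z = -39y1 - 41y2 - 38y3 - 36y4

Subject to:
  5y1 + 4y2 + 3y3 + 4y4 ≥ 19
  2y1 + 3y2 + 3y3 + y4 ≥ 9
  y1, y2, y3, y4 ≥ 0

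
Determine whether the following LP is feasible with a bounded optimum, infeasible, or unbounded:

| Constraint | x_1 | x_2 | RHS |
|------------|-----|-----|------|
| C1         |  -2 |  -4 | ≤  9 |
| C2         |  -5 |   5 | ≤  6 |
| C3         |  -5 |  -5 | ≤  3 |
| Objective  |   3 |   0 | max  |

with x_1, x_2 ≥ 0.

Unbounded (objective can increase without bound)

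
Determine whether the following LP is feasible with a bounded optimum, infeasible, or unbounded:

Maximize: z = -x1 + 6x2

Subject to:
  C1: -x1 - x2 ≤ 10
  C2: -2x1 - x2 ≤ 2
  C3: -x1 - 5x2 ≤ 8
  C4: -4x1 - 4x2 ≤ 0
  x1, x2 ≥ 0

Unbounded (objective can increase without bound)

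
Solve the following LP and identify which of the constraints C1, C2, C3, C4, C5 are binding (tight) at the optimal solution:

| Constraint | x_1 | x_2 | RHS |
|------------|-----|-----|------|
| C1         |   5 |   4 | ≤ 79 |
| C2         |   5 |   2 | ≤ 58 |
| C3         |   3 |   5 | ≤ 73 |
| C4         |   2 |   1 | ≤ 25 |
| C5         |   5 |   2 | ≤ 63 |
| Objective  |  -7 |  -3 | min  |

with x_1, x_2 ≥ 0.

At x_1 = 8, x_2 = 9, compute slack b - a·x for each constraint:
  C1: 79 − 76 = 3  (slack)
  C2: 58 − 58 = 0  (binding)
  C3: 73 − 69 = 4  (slack)
  C4: 25 − 25 = 0  (binding)
  C5: 63 − 58 = 5  (slack)

Optimal: x_1 = 8, x_2 = 9
Binding: C2, C4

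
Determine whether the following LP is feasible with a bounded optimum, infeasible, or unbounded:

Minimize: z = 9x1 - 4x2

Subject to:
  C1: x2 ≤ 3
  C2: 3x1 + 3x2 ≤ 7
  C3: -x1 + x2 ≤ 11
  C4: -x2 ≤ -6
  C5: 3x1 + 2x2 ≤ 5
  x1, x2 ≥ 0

Infeasible (no feasible solution exists)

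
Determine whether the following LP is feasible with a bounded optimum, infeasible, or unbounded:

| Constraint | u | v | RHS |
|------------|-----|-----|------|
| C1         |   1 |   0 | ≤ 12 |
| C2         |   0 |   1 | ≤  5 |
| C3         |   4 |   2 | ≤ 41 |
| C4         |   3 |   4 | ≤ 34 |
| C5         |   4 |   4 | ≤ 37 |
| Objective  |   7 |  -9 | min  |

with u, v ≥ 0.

Feasible with a bounded optimal solution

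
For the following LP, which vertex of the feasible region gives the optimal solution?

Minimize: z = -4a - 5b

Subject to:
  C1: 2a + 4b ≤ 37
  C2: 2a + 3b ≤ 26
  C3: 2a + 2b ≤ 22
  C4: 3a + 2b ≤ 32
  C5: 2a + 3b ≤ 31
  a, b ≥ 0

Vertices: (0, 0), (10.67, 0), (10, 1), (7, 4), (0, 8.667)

Evaluate the objective at each vertex of the feasible region:
  z(0, 0) = 0
  z(10.67, 0) = -42.67
  z(10, 1) = -45
  z(7, 4) = -48  ←
  z(0, 8.667) = -43.33
The minimum is at a = 7, b = 4.

(7, 4)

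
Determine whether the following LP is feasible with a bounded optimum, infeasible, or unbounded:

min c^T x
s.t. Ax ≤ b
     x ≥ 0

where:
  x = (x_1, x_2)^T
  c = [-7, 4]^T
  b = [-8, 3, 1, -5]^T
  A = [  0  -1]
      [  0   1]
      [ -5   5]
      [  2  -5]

Infeasible (no feasible solution exists)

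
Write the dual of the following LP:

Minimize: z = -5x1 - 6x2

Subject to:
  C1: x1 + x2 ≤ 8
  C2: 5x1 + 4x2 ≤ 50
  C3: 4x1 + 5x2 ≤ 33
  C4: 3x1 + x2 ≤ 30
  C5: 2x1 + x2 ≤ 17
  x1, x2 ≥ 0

Primal min cᵀx s.t. Ax ≤ b, x ≥ 0  →  Dual max −bᵀy s.t. Aᵀy ≥ −c, y ≥ 0.

Maximize: z = -8y1 - 50y2 - 33y3 - 30y4 - 17y5

Subject to:
  y1 + 5y2 + 4y3 + 3y4 + 2y5 ≥ 5
  y1 + 4y2 + 5y3 + y4 + y5 ≥ 6
  y1, y2, y3, y4, y5 ≥ 0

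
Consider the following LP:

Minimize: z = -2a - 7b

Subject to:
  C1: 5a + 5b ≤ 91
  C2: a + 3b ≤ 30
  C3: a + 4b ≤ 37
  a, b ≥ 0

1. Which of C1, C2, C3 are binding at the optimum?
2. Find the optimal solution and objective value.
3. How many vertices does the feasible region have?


1. C2, C3
2. a = 9, b = 7, z = -67
3. 5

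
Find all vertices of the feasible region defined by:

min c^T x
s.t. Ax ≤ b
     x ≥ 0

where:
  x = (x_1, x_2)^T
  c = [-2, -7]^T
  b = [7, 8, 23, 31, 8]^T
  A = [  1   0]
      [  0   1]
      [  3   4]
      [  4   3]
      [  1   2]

(0, 0), (7, 0), (7, 0.5), (0, 4)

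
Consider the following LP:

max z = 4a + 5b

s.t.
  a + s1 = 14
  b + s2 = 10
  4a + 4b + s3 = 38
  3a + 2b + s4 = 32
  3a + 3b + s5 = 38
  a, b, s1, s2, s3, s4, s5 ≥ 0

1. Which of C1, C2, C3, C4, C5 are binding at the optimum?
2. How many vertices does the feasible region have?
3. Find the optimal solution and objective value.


1. C3
2. 3
3. a = 0, b = 9.5, z = 47.5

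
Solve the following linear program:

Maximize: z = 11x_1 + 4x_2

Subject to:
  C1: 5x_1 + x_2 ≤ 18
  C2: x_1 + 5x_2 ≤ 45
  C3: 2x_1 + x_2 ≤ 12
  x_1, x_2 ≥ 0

Evaluate the objective at each vertex of the feasible region:
  z(0, 0) = 0
  z(3.6, 0) = 39.6
  z(2, 8) = 54  ←
  z(1.667, 8.667) = 53
  z(0, 9) = 36
The maximum is at x_1 = 2, x_2 = 8.

x_1 = 2, x_2 = 8, z = 54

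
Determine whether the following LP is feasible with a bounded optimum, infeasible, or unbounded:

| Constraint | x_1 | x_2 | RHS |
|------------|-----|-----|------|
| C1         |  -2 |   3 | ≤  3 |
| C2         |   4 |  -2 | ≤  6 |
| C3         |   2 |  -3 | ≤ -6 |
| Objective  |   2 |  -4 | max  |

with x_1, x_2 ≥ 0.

Infeasible (no feasible solution exists)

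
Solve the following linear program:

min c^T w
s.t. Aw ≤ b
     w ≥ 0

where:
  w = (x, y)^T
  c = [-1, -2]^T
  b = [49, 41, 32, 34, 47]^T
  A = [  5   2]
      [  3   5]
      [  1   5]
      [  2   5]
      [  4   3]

Evaluate the objective at each vertex of the feasible region:
  z(0, 0) = 0
  z(9.8, 0) = -9.8
  z(8.579, 3.053) = -14.68
  z(7, 4) = -15  ←
  z(2, 6) = -14
  z(0, 6.4) = -12.8
The minimum is at x = 7, y = 4.

x = 7, y = 4, z = -15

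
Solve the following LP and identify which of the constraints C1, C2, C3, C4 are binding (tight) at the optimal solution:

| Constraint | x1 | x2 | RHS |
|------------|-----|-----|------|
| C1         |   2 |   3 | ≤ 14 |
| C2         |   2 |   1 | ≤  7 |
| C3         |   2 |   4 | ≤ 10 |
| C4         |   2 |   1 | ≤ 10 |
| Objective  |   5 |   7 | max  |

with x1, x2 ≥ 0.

At x1 = 3, x2 = 1, compute slack b - a·x for each constraint:
  C1: 14 − 9 = 5  (slack)
  C2: 7 − 7 = 0  (binding)
  C3: 10 − 10 = 0  (binding)
  C4: 10 − 7 = 3  (slack)

Optimal: x1 = 3, x2 = 1
Binding: C2, C3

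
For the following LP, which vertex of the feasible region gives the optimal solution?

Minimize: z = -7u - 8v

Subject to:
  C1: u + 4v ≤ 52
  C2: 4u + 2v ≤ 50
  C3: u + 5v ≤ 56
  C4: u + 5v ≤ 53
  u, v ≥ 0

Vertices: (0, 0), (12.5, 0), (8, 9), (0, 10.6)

Evaluate the objective at each vertex of the feasible region:
  z(0, 0) = 0
  z(12.5, 0) = -87.5
  z(8, 9) = -128  ←
  z(0, 10.6) = -84.8
The minimum is at u = 8, v = 9.

(8, 9)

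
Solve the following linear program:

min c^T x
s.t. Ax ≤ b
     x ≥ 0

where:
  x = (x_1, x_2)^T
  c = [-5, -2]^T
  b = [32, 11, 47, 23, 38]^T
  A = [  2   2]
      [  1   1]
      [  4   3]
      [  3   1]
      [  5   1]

Evaluate the objective at each vertex of the feasible region:
  z(0, 0) = 0
  z(7.6, 0) = -38
  z(7.5, 0.5) = -38.5
  z(6, 5) = -40  ←
  z(0, 11) = -22
The minimum is at x_1 = 6, x_2 = 5.

x_1 = 6, x_2 = 5, z = -40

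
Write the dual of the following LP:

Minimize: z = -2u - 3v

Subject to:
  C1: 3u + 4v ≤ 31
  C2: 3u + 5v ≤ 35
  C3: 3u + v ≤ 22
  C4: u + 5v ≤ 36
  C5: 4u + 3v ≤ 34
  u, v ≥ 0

Primal min cᵀx s.t. Ax ≤ b, x ≥ 0  →  Dual max −bᵀy s.t. Aᵀy ≥ −c, y ≥ 0.

Maximize: z = -31y1 - 35y2 - 22y3 - 36y4 - 34y5

Subject to:
  3y1 + 3y2 + 3y3 + y4 + 4y5 ≥ 2
  4y1 + 5y2 + y3 + 5y4 + 3y5 ≥ 3
  y1, y2, y3, y4, y5 ≥ 0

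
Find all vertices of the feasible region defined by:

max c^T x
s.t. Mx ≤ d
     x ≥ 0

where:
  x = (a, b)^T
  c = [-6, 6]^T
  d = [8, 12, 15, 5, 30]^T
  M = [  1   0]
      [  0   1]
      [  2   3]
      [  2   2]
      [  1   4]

(0, 0), (2.5, 0), (0, 2.5)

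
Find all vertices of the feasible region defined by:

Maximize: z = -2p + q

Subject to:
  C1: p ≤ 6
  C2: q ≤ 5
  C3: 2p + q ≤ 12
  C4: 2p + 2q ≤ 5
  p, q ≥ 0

(0, 0), (2.5, 0), (0, 2.5)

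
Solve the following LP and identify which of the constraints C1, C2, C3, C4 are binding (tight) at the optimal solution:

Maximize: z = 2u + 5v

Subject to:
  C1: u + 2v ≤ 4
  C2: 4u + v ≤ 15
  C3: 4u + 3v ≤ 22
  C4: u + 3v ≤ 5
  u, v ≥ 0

At u = 2, v = 1, compute slack b - a·x for each constraint:
  C1: 4 − 4 = 0  (binding)
  C2: 15 − 9 = 6  (slack)
  C3: 22 − 11 = 11  (slack)
  C4: 5 − 5 = 0  (binding)

Optimal: u = 2, v = 1
Binding: C1, C4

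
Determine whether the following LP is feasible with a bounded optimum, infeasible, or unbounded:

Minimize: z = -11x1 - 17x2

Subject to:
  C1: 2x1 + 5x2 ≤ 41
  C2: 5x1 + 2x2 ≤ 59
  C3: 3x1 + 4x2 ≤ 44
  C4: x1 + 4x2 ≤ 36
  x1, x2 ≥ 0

Feasible with a bounded optimal solution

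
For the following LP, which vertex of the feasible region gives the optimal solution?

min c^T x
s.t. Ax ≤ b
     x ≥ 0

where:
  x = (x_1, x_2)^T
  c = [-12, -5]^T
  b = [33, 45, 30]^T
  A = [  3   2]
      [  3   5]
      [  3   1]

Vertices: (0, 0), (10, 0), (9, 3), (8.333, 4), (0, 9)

Evaluate the objective at each vertex of the feasible region:
  z(0, 0) = 0
  z(10, 0) = -120
  z(9, 3) = -123  ←
  z(8.333, 4) = -120
  z(0, 9) = -45
The minimum is at x_1 = 9, x_2 = 3.

(9, 3)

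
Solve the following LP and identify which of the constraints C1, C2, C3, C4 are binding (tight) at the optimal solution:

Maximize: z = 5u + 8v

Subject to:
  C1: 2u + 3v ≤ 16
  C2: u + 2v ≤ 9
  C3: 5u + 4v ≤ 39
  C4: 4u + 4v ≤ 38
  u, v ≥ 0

At u = 5, v = 2, compute slack b - a·x for each constraint:
  C1: 16 − 16 = 0  (binding)
  C2: 9 − 9 = 0  (binding)
  C3: 39 − 33 = 6  (slack)
  C4: 38 − 28 = 10  (slack)

Optimal: u = 5, v = 2
Binding: C1, C2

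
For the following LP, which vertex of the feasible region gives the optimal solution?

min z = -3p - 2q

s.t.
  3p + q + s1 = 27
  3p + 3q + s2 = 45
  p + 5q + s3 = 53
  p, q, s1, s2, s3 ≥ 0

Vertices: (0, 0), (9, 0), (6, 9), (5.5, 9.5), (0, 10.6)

Evaluate the objective at each vertex of the feasible region:
  z(0, 0) = 0
  z(9, 0) = -27
  z(6, 9) = -36  ←
  z(5.5, 9.5) = -35.5
  z(0, 10.6) = -21.2
The minimum is at p = 6, q = 9.

(6, 9)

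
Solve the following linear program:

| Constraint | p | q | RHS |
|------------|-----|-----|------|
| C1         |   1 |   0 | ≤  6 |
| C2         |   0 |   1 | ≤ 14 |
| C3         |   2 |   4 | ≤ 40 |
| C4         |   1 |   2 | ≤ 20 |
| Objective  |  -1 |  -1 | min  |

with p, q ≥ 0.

Evaluate the objective at each vertex of the feasible region:
  z(0, 0) = 0
  z(6, 0) = -6
  z(6, 7) = -13  ←
  z(0, 10) = -10
The minimum is at p = 6, q = 7.

p = 6, q = 7, z = -13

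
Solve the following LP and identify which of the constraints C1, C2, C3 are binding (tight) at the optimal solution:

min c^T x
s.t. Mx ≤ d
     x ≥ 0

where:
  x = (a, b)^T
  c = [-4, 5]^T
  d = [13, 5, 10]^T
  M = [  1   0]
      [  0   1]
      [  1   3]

At a = 10, b = 0, compute slack b - a·x for each constraint:
  C1: 13 − 10 = 3  (slack)
  C2: 5 − 0 = 5  (slack)
  C3: 10 − 10 = 0  (binding)

Optimal: a = 10, b = 0
Binding: C3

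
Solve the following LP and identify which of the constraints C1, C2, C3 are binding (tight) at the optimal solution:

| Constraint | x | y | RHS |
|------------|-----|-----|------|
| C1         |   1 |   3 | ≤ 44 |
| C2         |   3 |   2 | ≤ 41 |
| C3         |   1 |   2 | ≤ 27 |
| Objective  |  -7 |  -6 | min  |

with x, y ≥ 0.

At x = 7, y = 10, compute slack b - a·x for each constraint:
  C1: 44 − 37 = 7  (slack)
  C2: 41 − 41 = 0  (binding)
  C3: 27 − 27 = 0  (binding)

Optimal: x = 7, y = 10
Binding: C2, C3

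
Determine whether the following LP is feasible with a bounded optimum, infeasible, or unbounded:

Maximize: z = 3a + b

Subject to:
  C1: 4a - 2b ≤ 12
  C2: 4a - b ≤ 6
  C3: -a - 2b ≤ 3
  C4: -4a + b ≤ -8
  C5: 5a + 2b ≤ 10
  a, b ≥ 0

Infeasible (no feasible solution exists)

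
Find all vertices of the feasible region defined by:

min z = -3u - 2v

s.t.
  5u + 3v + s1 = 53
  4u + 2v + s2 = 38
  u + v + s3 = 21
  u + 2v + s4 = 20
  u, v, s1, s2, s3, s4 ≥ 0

(0, 0), (9.5, 0), (6, 7), (0, 10)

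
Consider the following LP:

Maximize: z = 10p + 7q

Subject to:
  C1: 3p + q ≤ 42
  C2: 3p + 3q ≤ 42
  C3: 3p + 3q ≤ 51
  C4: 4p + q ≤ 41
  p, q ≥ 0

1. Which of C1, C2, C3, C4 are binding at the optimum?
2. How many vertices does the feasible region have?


1. C2, C4
2. 4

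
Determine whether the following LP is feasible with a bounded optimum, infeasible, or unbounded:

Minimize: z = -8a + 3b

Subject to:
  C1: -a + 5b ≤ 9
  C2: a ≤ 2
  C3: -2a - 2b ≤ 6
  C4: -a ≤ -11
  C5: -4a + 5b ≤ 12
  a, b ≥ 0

Infeasible (no feasible solution exists)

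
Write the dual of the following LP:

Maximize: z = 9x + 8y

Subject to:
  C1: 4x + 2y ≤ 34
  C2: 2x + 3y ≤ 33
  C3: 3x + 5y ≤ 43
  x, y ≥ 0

Primal max cᵀx s.t. Ax ≤ b, x ≥ 0  →  Dual min bᵀy s.t. Aᵀy ≥ c, y ≥ 0.

Minimize: z = 34y1 + 33y2 + 43y3

Subject to:
  4y1 + 2y2 + 3y3 ≥ 9
  2y1 + 3y2 + 5y3 ≥ 8
  y1, y2, y3 ≥ 0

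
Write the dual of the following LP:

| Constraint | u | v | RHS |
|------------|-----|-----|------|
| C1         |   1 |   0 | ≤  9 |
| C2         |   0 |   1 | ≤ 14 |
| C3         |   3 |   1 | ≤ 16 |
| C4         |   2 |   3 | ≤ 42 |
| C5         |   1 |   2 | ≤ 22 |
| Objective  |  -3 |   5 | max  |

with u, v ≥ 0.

Primal max cᵀx s.t. Ax ≤ b, x ≥ 0  →  Dual min bᵀy s.t. Aᵀy ≥ c, y ≥ 0.

Minimize: z = 9y1 + 14y2 + 16y3 + 42y4 + 22y5

Subject to:
  y1 + 3y3 + 2y4 + y5 ≥ -3
  y2 + y3 + 3y4 + 2y5 ≥ 5
  y1, y2, y3, y4, y5 ≥ 0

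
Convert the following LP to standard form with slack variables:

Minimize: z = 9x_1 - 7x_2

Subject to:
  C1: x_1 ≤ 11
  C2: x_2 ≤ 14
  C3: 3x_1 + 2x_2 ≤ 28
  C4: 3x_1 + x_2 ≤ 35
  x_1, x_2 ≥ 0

min z = 9x_1 - 7x_2

s.t.
  x_1 + s1 = 11
  x_2 + s2 = 14
  3x_1 + 2x_2 + s3 = 28
  3x_1 + x_2 + s4 = 35
  x_1, x_2, s1, s2, s3, s4 ≥ 0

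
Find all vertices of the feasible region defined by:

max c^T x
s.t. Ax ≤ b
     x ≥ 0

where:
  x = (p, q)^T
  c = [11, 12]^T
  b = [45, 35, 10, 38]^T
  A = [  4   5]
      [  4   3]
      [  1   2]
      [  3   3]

(0, 0), (8.75, 0), (8, 1), (0, 5)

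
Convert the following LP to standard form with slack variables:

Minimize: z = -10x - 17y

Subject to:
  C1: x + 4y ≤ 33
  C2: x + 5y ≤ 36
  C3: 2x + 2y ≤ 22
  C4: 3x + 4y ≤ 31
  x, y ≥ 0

min z = -10x - 17y

s.t.
  x + 4y + s1 = 33
  x + 5y + s2 = 36
  2x + 2y + s3 = 22
  3x + 4y + s4 = 31
  x, y, s1, s2, s3, s4 ≥ 0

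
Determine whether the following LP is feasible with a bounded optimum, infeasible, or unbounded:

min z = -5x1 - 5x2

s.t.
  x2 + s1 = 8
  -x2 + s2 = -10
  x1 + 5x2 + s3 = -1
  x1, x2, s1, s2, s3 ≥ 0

Infeasible (no feasible solution exists)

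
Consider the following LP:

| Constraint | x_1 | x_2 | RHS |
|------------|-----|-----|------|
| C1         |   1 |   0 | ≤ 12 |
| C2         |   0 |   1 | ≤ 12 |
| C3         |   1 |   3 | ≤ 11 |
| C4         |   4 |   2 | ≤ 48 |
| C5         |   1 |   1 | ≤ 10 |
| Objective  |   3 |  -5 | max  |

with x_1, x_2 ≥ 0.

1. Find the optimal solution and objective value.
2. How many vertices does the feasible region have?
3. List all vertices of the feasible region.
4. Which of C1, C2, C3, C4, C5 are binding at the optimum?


1. x_1 = 10, x_2 = 0, z = 30
2. 4
3. (0, 0), (10, 0), (9.5, 0.5), (0, 3.667)
4. C5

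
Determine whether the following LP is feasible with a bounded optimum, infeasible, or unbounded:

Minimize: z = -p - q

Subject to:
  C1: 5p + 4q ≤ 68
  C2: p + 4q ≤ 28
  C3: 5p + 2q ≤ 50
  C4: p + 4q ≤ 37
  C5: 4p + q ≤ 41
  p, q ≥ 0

Feasible with a bounded optimal solution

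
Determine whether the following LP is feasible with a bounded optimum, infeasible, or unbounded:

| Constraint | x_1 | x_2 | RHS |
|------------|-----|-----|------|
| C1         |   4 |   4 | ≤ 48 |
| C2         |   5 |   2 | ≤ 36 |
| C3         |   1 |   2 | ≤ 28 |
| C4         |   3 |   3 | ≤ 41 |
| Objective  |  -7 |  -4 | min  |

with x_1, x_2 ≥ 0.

Feasible with a bounded optimal solution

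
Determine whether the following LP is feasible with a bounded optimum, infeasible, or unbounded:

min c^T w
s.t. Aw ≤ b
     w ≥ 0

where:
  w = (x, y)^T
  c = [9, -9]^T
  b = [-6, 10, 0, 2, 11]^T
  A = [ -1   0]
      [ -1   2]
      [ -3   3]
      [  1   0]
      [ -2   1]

Infeasible (no feasible solution exists)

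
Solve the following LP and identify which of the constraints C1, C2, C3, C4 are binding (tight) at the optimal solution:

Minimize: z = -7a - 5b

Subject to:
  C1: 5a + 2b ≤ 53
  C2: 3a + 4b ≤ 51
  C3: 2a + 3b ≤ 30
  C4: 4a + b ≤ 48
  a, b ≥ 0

At a = 9, b = 4, compute slack b - a·x for each constraint:
  C1: 53 − 53 = 0  (binding)
  C2: 51 − 43 = 8  (slack)
  C3: 30 − 30 = 0  (binding)
  C4: 48 − 40 = 8  (slack)

Optimal: a = 9, b = 4
Binding: C1, C3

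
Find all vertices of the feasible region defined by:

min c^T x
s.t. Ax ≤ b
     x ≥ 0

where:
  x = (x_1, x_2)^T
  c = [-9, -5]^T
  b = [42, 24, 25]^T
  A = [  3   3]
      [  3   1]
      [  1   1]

(0, 0), (8, 0), (5, 9), (0, 14)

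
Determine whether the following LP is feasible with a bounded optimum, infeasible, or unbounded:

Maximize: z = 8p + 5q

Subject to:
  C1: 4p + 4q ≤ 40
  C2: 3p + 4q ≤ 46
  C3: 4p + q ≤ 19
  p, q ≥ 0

Feasible with a bounded optimal solution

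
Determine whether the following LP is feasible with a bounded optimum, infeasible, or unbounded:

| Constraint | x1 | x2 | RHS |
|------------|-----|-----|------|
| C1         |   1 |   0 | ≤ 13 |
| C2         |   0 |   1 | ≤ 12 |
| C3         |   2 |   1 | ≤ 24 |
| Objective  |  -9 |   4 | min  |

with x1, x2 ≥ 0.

Feasible with a bounded optimal solution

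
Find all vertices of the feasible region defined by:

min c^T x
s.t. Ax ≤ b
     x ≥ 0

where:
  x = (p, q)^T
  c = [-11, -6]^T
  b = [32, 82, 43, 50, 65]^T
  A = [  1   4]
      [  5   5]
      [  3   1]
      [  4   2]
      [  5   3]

(0, 0), (12.5, 0), (10, 5), (9.647, 5.588), (0, 8)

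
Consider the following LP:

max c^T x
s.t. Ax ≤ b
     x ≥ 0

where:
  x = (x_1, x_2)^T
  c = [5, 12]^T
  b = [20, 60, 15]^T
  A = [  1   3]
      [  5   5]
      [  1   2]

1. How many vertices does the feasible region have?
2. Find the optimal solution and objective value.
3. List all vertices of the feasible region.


1. 5
2. x_1 = 5, x_2 = 5, z = 85
3. (0, 0), (12, 0), (9, 3), (5, 5), (0, 6.667)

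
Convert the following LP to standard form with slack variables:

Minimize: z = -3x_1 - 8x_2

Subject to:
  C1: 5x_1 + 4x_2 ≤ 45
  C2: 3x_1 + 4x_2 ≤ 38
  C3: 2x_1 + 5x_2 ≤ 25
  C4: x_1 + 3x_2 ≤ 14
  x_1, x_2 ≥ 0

min z = -3x_1 - 8x_2

s.t.
  5x_1 + 4x_2 + s1 = 45
  3x_1 + 4x_2 + s2 = 38
  2x_1 + 5x_2 + s3 = 25
  x_1 + 3x_2 + s4 = 14
  x_1, x_2, s1, s2, s3, s4 ≥ 0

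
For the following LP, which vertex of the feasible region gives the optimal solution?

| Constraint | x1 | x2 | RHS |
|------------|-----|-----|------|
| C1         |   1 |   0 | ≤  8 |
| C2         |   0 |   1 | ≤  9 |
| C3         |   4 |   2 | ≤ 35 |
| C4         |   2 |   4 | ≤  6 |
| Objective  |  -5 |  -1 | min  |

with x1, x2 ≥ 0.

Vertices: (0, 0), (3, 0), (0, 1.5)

Evaluate the objective at each vertex of the feasible region:
  z(0, 0) = 0
  z(3, 0) = -15  ←
  z(0, 1.5) = -1.5
The minimum is at x1 = 3, x2 = 0.

(3, 0)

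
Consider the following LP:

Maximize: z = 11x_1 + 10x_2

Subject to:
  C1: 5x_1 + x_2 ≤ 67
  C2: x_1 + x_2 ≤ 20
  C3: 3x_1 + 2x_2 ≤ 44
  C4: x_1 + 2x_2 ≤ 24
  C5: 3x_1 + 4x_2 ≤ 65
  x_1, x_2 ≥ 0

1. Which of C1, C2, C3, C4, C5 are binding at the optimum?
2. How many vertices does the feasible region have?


1. C3, C4
2. 5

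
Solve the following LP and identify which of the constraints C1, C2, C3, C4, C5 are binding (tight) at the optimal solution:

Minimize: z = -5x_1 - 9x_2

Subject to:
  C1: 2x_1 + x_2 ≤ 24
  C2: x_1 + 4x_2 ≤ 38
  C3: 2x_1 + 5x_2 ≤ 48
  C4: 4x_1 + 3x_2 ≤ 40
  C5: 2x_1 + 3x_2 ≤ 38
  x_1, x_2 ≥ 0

At x_1 = 4, x_2 = 8, compute slack b - a·x for each constraint:
  C1: 24 − 16 = 8  (slack)
  C2: 38 − 36 = 2  (slack)
  C3: 48 − 48 = 0  (binding)
  C4: 40 − 40 = 0  (binding)
  C5: 38 − 32 = 6  (slack)

Optimal: x_1 = 4, x_2 = 8
Binding: C3, C4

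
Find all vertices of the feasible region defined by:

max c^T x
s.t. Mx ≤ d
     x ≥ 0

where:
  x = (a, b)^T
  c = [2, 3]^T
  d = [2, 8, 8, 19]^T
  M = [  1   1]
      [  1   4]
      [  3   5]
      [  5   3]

(0, 0), (2, 0), (1, 1), (0, 1.6)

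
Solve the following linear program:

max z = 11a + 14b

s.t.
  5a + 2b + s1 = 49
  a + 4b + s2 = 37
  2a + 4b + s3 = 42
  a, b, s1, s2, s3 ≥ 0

Evaluate the objective at each vertex of the feasible region:
  z(0, 0) = 0
  z(9.8, 0) = 107.8
  z(7, 7) = 175  ←
  z(5, 8) = 167
  z(0, 9.25) = 129.5
The maximum is at a = 7, b = 7.

a = 7, b = 7, z = 175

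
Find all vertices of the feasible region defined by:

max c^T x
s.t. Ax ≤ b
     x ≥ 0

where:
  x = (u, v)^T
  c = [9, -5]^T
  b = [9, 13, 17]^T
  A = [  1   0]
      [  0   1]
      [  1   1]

(0, 0), (9, 0), (9, 8), (4, 13), (0, 13)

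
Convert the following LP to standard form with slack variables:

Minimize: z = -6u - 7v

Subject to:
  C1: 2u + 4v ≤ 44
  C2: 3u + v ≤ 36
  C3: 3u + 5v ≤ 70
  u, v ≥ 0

min z = -6u - 7v

s.t.
  2u + 4v + s1 = 44
  3u + v + s2 = 36
  3u + 5v + s3 = 70
  u, v, s1, s2, s3 ≥ 0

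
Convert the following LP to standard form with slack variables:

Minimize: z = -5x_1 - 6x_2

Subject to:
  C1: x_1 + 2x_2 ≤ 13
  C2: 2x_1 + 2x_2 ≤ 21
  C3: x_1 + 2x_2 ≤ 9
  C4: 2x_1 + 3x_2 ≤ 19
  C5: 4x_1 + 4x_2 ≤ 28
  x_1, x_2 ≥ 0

min z = -5x_1 - 6x_2

s.t.
  x_1 + 2x_2 + s1 = 13
  2x_1 + 2x_2 + s2 = 21
  x_1 + 2x_2 + s3 = 9
  2x_1 + 3x_2 + s4 = 19
  4x_1 + 4x_2 + s5 = 28
  x_1, x_2, s1, s2, s3, s4, s5 ≥ 0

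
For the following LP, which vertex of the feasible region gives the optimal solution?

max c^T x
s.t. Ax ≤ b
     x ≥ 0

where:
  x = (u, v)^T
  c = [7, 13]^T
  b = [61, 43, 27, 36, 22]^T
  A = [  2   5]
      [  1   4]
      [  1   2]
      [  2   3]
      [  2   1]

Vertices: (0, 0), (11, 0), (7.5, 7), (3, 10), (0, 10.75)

Evaluate the objective at each vertex of the feasible region:
  z(0, 0) = 0
  z(11, 0) = 77
  z(7.5, 7) = 143.5
  z(3, 10) = 151  ←
  z(0, 10.75) = 139.8
The maximum is at u = 3, v = 10.

(3, 10)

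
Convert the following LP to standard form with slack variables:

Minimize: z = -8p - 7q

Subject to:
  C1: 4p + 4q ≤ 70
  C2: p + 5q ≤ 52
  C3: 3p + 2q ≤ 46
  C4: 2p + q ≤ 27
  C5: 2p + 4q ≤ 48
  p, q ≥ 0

min z = -8p - 7q

s.t.
  4p + 4q + s1 = 70
  p + 5q + s2 = 52
  3p + 2q + s3 = 46
  2p + q + s4 = 27
  2p + 4q + s5 = 48
  p, q, s1, s2, s3, s4, s5 ≥ 0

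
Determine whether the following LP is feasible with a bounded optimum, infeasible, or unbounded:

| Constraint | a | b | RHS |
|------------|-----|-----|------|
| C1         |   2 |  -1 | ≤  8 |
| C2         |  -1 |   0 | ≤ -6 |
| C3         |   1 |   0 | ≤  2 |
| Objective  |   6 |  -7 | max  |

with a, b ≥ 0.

Infeasible (no feasible solution exists)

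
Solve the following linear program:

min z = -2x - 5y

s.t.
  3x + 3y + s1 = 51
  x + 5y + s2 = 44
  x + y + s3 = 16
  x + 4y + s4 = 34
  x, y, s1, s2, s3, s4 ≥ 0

Evaluate the objective at each vertex of the feasible region:
  z(0, 0) = 0
  z(16, 0) = -32
  z(10, 6) = -50  ←
  z(0, 8.5) = -42.5
The minimum is at x = 10, y = 6.

x = 10, y = 6, z = -50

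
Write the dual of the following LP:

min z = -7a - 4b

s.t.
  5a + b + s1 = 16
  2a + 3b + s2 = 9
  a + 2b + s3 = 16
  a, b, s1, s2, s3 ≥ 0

Primal min cᵀx s.t. Ax ≤ b, x ≥ 0  →  Dual max −bᵀy s.t. Aᵀy ≥ −c, y ≥ 0.

Maximize: z = -16y1 - 9y2 - 16y3

Subject to:
  5y1 + 2y2 + y3 ≥ 7
  y1 + 3y2 + 2y3 ≥ 4
  y1, y2, y3 ≥ 0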